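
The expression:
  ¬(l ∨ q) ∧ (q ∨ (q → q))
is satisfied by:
  {q: False, l: False}


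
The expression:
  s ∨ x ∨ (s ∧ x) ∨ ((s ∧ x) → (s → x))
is always true.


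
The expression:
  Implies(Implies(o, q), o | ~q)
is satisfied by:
  {o: True, q: False}
  {q: False, o: False}
  {q: True, o: True}


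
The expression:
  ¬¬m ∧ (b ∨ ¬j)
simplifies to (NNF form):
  m ∧ (b ∨ ¬j)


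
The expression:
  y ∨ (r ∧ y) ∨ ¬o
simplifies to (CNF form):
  y ∨ ¬o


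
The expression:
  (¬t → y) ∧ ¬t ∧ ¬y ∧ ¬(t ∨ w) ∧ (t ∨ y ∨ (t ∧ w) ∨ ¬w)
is never true.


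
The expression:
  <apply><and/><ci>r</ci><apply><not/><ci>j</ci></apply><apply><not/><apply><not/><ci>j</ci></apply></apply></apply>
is never true.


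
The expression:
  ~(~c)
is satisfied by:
  {c: True}


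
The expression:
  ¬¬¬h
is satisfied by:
  {h: False}


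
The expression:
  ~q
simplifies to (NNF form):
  ~q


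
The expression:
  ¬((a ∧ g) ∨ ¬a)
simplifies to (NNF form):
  a ∧ ¬g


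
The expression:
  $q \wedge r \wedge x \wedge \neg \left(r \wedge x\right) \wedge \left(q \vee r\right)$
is never true.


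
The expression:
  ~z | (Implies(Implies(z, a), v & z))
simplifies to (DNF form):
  v | ~a | ~z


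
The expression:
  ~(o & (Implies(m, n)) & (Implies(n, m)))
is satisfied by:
  {o: False, m: False, n: False}
  {n: True, o: False, m: False}
  {m: True, o: False, n: False}
  {n: True, m: True, o: False}
  {n: True, o: True, m: False}
  {m: True, o: True, n: False}


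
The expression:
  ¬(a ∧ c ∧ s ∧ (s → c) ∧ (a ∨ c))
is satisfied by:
  {s: False, c: False, a: False}
  {a: True, s: False, c: False}
  {c: True, s: False, a: False}
  {a: True, c: True, s: False}
  {s: True, a: False, c: False}
  {a: True, s: True, c: False}
  {c: True, s: True, a: False}


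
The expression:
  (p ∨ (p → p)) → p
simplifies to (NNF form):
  p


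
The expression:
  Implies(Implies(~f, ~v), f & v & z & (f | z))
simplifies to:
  v & (z | ~f)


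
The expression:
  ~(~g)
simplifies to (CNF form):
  g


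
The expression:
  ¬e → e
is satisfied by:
  {e: True}


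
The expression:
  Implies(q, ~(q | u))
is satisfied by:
  {q: False}


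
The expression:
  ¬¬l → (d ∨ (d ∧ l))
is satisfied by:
  {d: True, l: False}
  {l: False, d: False}
  {l: True, d: True}


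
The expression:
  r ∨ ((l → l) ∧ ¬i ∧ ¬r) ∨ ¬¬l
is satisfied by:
  {r: True, l: True, i: False}
  {r: True, l: False, i: False}
  {l: True, r: False, i: False}
  {r: False, l: False, i: False}
  {r: True, i: True, l: True}
  {r: True, i: True, l: False}
  {i: True, l: True, r: False}


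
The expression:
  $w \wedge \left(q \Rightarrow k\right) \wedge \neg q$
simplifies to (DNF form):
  $w \wedge \neg q$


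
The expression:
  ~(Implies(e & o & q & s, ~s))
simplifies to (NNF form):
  e & o & q & s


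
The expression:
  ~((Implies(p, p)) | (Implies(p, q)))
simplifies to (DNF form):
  False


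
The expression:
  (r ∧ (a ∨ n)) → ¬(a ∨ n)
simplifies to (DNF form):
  (¬a ∧ ¬n) ∨ ¬r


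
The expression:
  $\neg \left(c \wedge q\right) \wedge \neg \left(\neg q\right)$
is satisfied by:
  {q: True, c: False}


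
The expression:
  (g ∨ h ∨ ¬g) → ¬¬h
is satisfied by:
  {h: True}


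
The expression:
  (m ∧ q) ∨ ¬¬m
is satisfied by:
  {m: True}


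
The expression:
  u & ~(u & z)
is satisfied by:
  {u: True, z: False}


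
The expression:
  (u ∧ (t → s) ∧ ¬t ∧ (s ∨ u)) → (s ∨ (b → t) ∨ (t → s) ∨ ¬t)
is always true.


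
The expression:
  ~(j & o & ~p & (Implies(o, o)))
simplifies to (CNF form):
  p | ~j | ~o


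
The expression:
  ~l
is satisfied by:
  {l: False}


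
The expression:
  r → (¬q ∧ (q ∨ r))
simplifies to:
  ¬q ∨ ¬r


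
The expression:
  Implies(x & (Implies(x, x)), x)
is always true.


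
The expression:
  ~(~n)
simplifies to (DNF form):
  n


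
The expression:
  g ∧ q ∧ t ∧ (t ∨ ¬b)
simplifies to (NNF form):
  g ∧ q ∧ t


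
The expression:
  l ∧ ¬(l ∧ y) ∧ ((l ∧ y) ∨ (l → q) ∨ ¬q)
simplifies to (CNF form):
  l ∧ ¬y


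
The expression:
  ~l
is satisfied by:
  {l: False}


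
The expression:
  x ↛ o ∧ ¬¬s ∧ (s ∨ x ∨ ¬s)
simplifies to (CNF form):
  s ∧ x ∧ ¬o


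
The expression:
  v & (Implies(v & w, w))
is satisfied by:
  {v: True}


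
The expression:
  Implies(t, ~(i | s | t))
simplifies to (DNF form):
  ~t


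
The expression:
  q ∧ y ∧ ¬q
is never true.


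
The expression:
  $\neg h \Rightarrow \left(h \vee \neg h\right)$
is always true.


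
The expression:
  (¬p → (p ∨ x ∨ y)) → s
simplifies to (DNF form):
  s ∨ (¬p ∧ ¬x ∧ ¬y)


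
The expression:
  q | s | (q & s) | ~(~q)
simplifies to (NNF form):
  q | s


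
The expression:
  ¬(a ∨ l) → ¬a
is always true.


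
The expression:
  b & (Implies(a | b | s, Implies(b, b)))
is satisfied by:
  {b: True}


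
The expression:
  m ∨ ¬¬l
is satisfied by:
  {m: True, l: True}
  {m: True, l: False}
  {l: True, m: False}


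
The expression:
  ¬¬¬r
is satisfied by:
  {r: False}


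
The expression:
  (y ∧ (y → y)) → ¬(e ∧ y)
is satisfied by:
  {e: False, y: False}
  {y: True, e: False}
  {e: True, y: False}


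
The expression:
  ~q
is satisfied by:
  {q: False}


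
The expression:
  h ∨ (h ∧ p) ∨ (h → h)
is always true.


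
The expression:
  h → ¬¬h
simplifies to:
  True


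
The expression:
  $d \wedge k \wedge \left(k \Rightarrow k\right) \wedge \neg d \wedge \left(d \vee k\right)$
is never true.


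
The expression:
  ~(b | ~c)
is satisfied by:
  {c: True, b: False}


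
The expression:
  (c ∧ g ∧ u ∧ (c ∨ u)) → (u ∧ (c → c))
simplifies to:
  True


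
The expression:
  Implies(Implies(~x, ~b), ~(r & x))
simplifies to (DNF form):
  ~r | ~x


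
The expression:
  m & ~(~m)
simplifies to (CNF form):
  m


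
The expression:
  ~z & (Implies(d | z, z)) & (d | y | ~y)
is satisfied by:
  {d: False, z: False}


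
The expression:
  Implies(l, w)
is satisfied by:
  {w: True, l: False}
  {l: False, w: False}
  {l: True, w: True}


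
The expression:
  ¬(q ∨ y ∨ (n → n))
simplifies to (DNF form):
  False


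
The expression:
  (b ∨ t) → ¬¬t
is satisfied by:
  {t: True, b: False}
  {b: False, t: False}
  {b: True, t: True}


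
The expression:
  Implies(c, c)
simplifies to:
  True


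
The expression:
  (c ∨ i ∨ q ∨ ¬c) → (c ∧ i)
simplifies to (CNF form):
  c ∧ i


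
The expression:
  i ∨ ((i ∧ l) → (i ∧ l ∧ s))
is always true.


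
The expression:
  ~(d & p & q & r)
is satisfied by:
  {p: False, q: False, d: False, r: False}
  {r: True, p: False, q: False, d: False}
  {d: True, p: False, q: False, r: False}
  {r: True, d: True, p: False, q: False}
  {q: True, r: False, p: False, d: False}
  {r: True, q: True, p: False, d: False}
  {d: True, q: True, r: False, p: False}
  {r: True, d: True, q: True, p: False}
  {p: True, d: False, q: False, r: False}
  {r: True, p: True, d: False, q: False}
  {d: True, p: True, r: False, q: False}
  {r: True, d: True, p: True, q: False}
  {q: True, p: True, d: False, r: False}
  {r: True, q: True, p: True, d: False}
  {d: True, q: True, p: True, r: False}


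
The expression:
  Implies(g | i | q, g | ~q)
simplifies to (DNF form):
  g | ~q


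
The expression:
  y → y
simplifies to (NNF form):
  True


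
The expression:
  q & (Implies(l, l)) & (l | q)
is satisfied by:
  {q: True}


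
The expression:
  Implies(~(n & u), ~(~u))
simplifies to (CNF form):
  u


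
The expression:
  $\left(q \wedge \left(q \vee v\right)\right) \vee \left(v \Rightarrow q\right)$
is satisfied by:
  {q: True, v: False}
  {v: False, q: False}
  {v: True, q: True}


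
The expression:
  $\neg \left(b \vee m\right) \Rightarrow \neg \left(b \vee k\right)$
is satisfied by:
  {b: True, m: True, k: False}
  {b: True, k: False, m: False}
  {m: True, k: False, b: False}
  {m: False, k: False, b: False}
  {b: True, m: True, k: True}
  {b: True, k: True, m: False}
  {m: True, k: True, b: False}


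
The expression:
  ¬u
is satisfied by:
  {u: False}


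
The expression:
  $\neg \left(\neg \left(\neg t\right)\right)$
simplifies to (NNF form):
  $\neg t$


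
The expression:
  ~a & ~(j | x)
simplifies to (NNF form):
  ~a & ~j & ~x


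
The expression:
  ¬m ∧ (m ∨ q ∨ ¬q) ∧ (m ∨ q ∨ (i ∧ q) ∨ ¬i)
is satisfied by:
  {q: True, m: False, i: False}
  {q: False, m: False, i: False}
  {i: True, q: True, m: False}


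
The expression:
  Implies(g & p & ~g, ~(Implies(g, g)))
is always true.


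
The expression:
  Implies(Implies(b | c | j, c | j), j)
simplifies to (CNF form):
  (b | j) & (j | ~c)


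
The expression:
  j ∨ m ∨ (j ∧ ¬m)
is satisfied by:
  {m: True, j: True}
  {m: True, j: False}
  {j: True, m: False}


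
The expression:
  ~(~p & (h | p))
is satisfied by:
  {p: True, h: False}
  {h: False, p: False}
  {h: True, p: True}


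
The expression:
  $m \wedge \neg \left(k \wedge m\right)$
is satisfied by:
  {m: True, k: False}


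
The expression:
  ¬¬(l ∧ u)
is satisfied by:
  {u: True, l: True}


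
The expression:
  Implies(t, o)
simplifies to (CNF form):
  o | ~t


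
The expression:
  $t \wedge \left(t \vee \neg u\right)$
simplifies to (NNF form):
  $t$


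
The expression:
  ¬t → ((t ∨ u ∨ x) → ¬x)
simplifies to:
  t ∨ ¬x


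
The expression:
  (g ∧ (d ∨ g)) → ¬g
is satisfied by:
  {g: False}


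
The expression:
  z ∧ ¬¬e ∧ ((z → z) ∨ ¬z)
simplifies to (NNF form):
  e ∧ z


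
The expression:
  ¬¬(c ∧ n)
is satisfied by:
  {c: True, n: True}


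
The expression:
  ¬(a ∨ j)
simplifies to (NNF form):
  ¬a ∧ ¬j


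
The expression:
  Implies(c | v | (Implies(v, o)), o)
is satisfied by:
  {o: True}


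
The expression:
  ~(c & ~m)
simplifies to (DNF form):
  m | ~c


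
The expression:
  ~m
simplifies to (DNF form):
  ~m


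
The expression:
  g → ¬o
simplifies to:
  ¬g ∨ ¬o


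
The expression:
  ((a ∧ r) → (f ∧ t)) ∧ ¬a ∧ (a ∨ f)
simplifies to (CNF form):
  f ∧ ¬a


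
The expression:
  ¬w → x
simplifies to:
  w ∨ x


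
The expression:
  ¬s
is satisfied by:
  {s: False}


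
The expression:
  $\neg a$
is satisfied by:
  {a: False}


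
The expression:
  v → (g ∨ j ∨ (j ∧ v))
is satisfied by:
  {g: True, j: True, v: False}
  {g: True, j: False, v: False}
  {j: True, g: False, v: False}
  {g: False, j: False, v: False}
  {g: True, v: True, j: True}
  {g: True, v: True, j: False}
  {v: True, j: True, g: False}


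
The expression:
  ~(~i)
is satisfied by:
  {i: True}


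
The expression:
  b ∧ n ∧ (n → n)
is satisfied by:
  {b: True, n: True}


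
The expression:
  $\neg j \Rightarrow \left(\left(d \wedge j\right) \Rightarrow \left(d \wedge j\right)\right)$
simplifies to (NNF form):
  $\text{True}$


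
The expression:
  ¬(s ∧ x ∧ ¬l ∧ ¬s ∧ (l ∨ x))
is always true.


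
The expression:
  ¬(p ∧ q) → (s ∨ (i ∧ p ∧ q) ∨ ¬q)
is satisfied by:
  {p: True, s: True, q: False}
  {p: True, s: False, q: False}
  {s: True, p: False, q: False}
  {p: False, s: False, q: False}
  {p: True, q: True, s: True}
  {p: True, q: True, s: False}
  {q: True, s: True, p: False}


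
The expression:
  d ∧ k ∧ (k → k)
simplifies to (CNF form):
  d ∧ k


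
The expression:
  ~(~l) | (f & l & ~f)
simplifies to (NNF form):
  l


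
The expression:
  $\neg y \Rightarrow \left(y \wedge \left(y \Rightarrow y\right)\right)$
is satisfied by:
  {y: True}


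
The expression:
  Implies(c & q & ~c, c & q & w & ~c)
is always true.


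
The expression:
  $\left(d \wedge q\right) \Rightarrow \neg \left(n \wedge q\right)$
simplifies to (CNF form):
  $\neg d \vee \neg n \vee \neg q$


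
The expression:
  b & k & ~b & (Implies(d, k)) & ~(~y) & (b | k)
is never true.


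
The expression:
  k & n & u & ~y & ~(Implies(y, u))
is never true.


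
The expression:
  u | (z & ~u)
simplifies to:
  u | z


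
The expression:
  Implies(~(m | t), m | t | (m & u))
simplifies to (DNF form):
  m | t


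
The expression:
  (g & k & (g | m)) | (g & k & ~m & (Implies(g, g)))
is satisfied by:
  {g: True, k: True}


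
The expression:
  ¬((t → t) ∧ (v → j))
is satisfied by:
  {v: True, j: False}


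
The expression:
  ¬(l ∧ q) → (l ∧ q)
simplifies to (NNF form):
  l ∧ q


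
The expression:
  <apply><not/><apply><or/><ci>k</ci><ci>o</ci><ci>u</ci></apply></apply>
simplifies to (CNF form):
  <apply><and/><apply><not/><ci>k</ci></apply><apply><not/><ci>o</ci></apply><apply><not/><ci>u</ci></apply></apply>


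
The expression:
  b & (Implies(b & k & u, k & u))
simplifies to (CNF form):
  b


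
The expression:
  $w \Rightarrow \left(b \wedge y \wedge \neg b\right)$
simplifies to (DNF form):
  $\neg w$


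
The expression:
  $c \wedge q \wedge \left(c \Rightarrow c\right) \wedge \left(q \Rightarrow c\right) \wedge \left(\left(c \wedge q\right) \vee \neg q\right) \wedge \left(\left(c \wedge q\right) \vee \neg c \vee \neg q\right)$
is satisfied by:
  {c: True, q: True}


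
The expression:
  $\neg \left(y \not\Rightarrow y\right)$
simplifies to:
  $\text{True}$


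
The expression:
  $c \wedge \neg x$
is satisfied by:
  {c: True, x: False}


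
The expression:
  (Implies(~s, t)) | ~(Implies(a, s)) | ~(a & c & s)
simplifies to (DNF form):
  True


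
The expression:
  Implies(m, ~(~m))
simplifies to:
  True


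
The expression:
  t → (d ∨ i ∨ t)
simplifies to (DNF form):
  True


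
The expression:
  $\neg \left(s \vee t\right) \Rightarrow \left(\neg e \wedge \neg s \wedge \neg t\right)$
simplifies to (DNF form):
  $s \vee t \vee \neg e$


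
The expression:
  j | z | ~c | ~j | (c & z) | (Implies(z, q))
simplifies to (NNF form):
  True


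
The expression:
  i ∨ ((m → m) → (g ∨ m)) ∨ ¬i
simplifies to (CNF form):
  True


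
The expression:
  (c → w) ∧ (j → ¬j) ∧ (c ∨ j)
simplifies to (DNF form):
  c ∧ w ∧ ¬j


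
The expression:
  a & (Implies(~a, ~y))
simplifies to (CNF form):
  a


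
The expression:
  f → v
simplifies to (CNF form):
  v ∨ ¬f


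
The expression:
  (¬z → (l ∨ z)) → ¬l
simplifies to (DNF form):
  ¬l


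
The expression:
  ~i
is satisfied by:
  {i: False}


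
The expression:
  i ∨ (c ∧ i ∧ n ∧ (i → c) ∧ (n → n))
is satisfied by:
  {i: True}


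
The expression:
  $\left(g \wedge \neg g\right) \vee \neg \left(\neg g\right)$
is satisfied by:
  {g: True}


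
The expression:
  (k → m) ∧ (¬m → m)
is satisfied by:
  {m: True}


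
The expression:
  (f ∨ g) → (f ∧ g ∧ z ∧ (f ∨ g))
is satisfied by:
  {z: True, g: False, f: False}
  {z: False, g: False, f: False}
  {g: True, f: True, z: True}


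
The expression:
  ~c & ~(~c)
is never true.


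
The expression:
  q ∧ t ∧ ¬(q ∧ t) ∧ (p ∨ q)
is never true.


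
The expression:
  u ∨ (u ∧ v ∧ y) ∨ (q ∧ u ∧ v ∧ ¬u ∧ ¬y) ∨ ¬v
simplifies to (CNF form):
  u ∨ ¬v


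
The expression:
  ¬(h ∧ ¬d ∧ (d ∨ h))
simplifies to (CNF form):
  d ∨ ¬h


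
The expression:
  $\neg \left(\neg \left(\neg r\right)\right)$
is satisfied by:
  {r: False}


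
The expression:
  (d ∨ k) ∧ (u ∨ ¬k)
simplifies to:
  (d ∧ ¬k) ∨ (k ∧ u)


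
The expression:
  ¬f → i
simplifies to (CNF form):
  f ∨ i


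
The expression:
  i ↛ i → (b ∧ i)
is always true.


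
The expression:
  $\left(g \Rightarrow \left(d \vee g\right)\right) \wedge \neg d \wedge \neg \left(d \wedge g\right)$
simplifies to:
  $\neg d$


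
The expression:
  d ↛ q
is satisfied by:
  {d: True, q: False}


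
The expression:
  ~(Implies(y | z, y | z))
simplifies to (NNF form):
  False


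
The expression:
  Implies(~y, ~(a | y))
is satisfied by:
  {y: True, a: False}
  {a: False, y: False}
  {a: True, y: True}


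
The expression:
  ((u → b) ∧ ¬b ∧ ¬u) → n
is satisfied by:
  {n: True, b: True, u: True}
  {n: True, b: True, u: False}
  {n: True, u: True, b: False}
  {n: True, u: False, b: False}
  {b: True, u: True, n: False}
  {b: True, u: False, n: False}
  {u: True, b: False, n: False}


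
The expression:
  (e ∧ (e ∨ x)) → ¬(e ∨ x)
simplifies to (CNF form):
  ¬e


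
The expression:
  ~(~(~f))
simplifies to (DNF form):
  ~f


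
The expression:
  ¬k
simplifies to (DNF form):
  ¬k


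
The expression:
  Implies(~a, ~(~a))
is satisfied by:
  {a: True}


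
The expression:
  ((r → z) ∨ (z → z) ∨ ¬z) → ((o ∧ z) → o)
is always true.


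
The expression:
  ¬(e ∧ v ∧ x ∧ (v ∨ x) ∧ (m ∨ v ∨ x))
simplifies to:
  ¬e ∨ ¬v ∨ ¬x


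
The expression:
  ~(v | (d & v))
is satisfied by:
  {v: False}


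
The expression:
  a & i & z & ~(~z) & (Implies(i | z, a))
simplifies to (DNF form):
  a & i & z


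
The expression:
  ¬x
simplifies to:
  ¬x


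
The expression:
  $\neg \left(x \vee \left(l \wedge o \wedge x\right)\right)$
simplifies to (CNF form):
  $\neg x$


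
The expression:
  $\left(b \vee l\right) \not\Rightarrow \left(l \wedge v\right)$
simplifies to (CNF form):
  $\left(b \vee l\right) \wedge \left(b \vee \neg v\right) \wedge \left(l \vee \neg l\right) \wedge \left(\neg l \vee \neg v\right)$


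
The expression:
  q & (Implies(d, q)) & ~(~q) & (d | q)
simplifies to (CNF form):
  q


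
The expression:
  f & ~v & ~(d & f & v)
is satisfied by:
  {f: True, v: False}


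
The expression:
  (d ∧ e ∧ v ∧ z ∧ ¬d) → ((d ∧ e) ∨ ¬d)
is always true.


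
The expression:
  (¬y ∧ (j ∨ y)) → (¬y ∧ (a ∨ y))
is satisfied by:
  {a: True, y: True, j: False}
  {a: True, y: False, j: False}
  {y: True, a: False, j: False}
  {a: False, y: False, j: False}
  {j: True, a: True, y: True}
  {j: True, a: True, y: False}
  {j: True, y: True, a: False}


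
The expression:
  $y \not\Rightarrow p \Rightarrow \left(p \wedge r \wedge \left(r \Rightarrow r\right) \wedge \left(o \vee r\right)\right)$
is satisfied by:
  {p: True, y: False}
  {y: False, p: False}
  {y: True, p: True}


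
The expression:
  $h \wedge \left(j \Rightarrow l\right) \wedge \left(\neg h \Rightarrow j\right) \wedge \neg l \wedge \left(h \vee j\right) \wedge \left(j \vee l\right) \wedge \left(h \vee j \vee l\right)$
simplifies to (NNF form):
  $\text{False}$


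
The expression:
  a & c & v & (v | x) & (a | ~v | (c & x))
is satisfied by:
  {a: True, c: True, v: True}


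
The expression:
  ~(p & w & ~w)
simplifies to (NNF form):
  True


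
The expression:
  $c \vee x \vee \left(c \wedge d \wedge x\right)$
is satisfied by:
  {x: True, c: True}
  {x: True, c: False}
  {c: True, x: False}


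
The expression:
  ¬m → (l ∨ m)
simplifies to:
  l ∨ m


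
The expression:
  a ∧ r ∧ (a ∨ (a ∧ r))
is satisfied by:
  {r: True, a: True}


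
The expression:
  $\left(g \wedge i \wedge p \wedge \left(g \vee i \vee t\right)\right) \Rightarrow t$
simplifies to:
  $t \vee \neg g \vee \neg i \vee \neg p$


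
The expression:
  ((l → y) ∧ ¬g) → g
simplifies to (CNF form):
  (g ∨ l) ∧ (g ∨ ¬y)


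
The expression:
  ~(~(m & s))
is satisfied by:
  {m: True, s: True}


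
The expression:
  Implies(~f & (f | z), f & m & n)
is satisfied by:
  {f: True, z: False}
  {z: False, f: False}
  {z: True, f: True}


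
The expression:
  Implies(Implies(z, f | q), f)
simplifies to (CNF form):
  (f | z) & (f | ~q)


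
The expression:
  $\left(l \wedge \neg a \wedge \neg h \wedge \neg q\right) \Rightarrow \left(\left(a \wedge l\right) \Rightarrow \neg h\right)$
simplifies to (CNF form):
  $\text{True}$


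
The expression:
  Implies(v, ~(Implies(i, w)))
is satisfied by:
  {i: True, w: False, v: False}
  {w: False, v: False, i: False}
  {i: True, w: True, v: False}
  {w: True, i: False, v: False}
  {v: True, i: True, w: False}


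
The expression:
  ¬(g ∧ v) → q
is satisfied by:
  {q: True, v: True, g: True}
  {q: True, v: True, g: False}
  {q: True, g: True, v: False}
  {q: True, g: False, v: False}
  {v: True, g: True, q: False}


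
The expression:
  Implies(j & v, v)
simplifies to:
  True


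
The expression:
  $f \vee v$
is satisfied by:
  {v: True, f: True}
  {v: True, f: False}
  {f: True, v: False}


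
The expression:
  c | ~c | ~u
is always true.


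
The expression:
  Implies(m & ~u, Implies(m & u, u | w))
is always true.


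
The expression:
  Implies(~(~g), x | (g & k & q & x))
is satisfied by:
  {x: True, g: False}
  {g: False, x: False}
  {g: True, x: True}


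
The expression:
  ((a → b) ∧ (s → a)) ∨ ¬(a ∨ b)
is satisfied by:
  {s: False, a: False, b: False}
  {b: True, s: False, a: False}
  {s: True, b: False, a: False}
  {b: True, a: True, s: False}
  {b: True, a: True, s: True}


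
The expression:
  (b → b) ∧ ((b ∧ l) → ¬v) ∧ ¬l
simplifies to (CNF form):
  ¬l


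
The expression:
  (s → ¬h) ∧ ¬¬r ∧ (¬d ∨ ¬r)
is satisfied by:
  {r: True, d: False, s: False, h: False}
  {r: True, h: True, d: False, s: False}
  {r: True, s: True, d: False, h: False}


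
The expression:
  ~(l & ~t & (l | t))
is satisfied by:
  {t: True, l: False}
  {l: False, t: False}
  {l: True, t: True}


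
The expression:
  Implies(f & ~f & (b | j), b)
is always true.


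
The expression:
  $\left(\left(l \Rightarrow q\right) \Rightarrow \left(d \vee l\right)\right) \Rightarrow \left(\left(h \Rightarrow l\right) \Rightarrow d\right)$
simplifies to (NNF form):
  $d \vee \neg l$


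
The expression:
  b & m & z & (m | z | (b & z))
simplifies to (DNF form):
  b & m & z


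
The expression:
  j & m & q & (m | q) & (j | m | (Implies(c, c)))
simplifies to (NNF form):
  j & m & q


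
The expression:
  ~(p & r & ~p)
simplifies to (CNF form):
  True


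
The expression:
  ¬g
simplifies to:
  ¬g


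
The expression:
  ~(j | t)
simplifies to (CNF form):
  ~j & ~t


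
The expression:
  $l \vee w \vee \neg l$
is always true.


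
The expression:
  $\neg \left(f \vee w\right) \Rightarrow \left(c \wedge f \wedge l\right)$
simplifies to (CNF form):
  $f \vee w$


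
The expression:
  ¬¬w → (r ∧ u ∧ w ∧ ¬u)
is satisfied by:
  {w: False}


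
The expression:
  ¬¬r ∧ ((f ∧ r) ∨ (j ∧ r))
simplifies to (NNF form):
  r ∧ (f ∨ j)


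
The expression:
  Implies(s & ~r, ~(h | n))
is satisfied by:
  {r: True, h: False, s: False, n: False}
  {r: True, n: True, h: False, s: False}
  {r: True, h: True, s: False, n: False}
  {r: True, n: True, h: True, s: False}
  {n: False, h: False, s: False, r: False}
  {n: True, h: False, s: False, r: False}
  {h: True, n: False, s: False, r: False}
  {n: True, h: True, s: False, r: False}
  {s: True, r: True, n: False, h: False}
  {n: True, s: True, r: True, h: False}
  {s: True, r: True, h: True, n: False}
  {n: True, s: True, r: True, h: True}
  {s: True, r: False, h: False, n: False}


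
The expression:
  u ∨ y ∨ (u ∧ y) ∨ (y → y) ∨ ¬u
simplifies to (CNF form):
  True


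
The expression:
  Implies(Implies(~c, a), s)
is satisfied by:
  {s: True, a: False, c: False}
  {s: True, c: True, a: False}
  {s: True, a: True, c: False}
  {s: True, c: True, a: True}
  {c: False, a: False, s: False}


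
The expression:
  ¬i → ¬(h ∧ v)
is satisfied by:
  {i: True, h: False, v: False}
  {h: False, v: False, i: False}
  {i: True, v: True, h: False}
  {v: True, h: False, i: False}
  {i: True, h: True, v: False}
  {h: True, i: False, v: False}
  {i: True, v: True, h: True}


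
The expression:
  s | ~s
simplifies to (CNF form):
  True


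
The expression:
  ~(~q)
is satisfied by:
  {q: True}


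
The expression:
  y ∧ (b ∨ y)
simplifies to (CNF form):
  y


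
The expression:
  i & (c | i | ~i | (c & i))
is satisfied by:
  {i: True}


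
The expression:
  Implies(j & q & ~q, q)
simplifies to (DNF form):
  True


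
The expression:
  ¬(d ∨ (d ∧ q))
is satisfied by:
  {d: False}


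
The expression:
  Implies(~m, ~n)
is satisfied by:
  {m: True, n: False}
  {n: False, m: False}
  {n: True, m: True}


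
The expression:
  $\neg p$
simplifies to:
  $\neg p$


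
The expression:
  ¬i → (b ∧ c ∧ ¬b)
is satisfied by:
  {i: True}


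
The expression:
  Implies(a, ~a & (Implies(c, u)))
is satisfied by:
  {a: False}


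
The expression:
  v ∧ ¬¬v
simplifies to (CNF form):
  v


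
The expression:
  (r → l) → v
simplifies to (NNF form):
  v ∨ (r ∧ ¬l)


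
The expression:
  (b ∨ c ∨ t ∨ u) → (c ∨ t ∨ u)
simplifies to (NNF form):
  c ∨ t ∨ u ∨ ¬b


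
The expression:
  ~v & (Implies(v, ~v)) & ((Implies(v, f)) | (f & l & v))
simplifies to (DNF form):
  ~v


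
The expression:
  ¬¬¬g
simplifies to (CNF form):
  ¬g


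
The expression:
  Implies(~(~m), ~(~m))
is always true.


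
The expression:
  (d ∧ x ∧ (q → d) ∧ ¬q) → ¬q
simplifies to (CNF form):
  True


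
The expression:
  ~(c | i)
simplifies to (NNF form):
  ~c & ~i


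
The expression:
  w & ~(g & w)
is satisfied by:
  {w: True, g: False}


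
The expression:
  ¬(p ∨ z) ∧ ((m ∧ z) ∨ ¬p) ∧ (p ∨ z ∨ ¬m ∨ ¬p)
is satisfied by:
  {p: False, z: False}


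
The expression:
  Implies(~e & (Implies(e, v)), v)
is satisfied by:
  {v: True, e: True}
  {v: True, e: False}
  {e: True, v: False}


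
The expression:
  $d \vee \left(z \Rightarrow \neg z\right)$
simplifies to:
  $d \vee \neg z$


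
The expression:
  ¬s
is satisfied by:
  {s: False}


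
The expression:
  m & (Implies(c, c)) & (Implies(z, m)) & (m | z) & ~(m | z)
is never true.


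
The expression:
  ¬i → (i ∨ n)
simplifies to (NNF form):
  i ∨ n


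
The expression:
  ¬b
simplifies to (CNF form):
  ¬b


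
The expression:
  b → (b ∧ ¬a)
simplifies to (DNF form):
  ¬a ∨ ¬b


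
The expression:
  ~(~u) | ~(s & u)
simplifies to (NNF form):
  True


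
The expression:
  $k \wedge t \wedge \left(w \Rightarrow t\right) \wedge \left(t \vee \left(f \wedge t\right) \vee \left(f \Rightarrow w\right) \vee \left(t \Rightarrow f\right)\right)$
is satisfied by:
  {t: True, k: True}


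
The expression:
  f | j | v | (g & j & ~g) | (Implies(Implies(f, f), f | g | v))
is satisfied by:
  {j: True, g: True, v: True, f: True}
  {j: True, g: True, v: True, f: False}
  {j: True, g: True, f: True, v: False}
  {j: True, g: True, f: False, v: False}
  {j: True, v: True, f: True, g: False}
  {j: True, v: True, f: False, g: False}
  {j: True, v: False, f: True, g: False}
  {j: True, v: False, f: False, g: False}
  {g: True, v: True, f: True, j: False}
  {g: True, v: True, f: False, j: False}
  {g: True, f: True, v: False, j: False}
  {g: True, f: False, v: False, j: False}
  {v: True, f: True, g: False, j: False}
  {v: True, g: False, f: False, j: False}
  {f: True, g: False, v: False, j: False}


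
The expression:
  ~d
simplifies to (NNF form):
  ~d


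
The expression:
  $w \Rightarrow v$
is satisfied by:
  {v: True, w: False}
  {w: False, v: False}
  {w: True, v: True}


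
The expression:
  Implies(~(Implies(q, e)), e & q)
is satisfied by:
  {e: True, q: False}
  {q: False, e: False}
  {q: True, e: True}


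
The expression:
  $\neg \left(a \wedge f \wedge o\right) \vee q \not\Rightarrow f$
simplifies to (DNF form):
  $\neg a \vee \neg f \vee \neg o$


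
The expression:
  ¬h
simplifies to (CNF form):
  ¬h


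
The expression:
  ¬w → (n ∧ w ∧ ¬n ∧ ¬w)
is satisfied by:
  {w: True}


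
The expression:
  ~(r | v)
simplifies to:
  ~r & ~v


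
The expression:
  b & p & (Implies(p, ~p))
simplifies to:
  False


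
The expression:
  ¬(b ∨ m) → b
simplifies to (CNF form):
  b ∨ m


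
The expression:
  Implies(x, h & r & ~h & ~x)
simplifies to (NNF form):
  ~x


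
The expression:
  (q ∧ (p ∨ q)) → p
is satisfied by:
  {p: True, q: False}
  {q: False, p: False}
  {q: True, p: True}


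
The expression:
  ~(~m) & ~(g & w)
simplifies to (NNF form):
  m & (~g | ~w)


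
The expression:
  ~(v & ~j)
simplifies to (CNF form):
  j | ~v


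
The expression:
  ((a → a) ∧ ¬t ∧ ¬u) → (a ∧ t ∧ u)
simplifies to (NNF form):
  t ∨ u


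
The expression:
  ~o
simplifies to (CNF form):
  ~o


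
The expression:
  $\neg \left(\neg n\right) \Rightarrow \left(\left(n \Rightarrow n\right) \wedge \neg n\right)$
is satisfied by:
  {n: False}


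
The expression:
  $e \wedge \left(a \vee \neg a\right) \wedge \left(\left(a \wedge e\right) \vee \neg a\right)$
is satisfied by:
  {e: True}


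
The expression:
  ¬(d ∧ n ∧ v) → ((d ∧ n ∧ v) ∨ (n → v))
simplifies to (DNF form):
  v ∨ ¬n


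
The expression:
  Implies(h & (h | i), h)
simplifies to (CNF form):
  True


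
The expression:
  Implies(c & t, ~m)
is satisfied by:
  {m: False, t: False, c: False}
  {c: True, m: False, t: False}
  {t: True, m: False, c: False}
  {c: True, t: True, m: False}
  {m: True, c: False, t: False}
  {c: True, m: True, t: False}
  {t: True, m: True, c: False}


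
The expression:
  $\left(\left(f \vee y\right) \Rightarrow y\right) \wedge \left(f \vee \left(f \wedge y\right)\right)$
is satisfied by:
  {f: True, y: True}


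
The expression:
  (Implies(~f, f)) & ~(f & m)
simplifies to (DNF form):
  f & ~m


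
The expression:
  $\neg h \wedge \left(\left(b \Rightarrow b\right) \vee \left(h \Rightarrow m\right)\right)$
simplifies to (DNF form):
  $\neg h$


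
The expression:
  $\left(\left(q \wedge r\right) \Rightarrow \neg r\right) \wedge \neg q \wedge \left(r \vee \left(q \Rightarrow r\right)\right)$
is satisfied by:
  {q: False}


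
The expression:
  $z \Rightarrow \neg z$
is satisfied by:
  {z: False}


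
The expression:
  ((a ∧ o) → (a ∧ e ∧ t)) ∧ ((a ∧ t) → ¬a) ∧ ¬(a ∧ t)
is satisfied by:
  {t: False, a: False, o: False}
  {o: True, t: False, a: False}
  {t: True, o: False, a: False}
  {o: True, t: True, a: False}
  {a: True, o: False, t: False}


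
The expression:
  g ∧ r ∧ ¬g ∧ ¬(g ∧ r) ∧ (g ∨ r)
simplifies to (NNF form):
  False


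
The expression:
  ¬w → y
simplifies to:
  w ∨ y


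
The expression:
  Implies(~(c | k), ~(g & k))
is always true.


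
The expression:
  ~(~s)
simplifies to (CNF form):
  s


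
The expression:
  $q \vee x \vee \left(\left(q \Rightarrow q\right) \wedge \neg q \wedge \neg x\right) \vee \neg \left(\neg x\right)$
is always true.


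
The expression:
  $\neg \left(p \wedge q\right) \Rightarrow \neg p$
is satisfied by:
  {q: True, p: False}
  {p: False, q: False}
  {p: True, q: True}


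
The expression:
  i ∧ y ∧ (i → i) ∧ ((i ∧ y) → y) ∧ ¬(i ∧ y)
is never true.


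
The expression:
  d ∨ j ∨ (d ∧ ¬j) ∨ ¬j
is always true.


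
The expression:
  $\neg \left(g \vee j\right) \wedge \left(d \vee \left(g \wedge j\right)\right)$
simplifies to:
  $d \wedge \neg g \wedge \neg j$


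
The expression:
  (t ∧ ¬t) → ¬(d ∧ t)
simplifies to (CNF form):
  True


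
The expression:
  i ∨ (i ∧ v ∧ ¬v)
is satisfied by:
  {i: True}


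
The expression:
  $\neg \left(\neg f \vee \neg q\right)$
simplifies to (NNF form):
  $f \wedge q$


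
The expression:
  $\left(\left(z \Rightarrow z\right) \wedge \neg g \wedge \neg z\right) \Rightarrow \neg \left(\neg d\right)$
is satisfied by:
  {d: True, z: True, g: True}
  {d: True, z: True, g: False}
  {d: True, g: True, z: False}
  {d: True, g: False, z: False}
  {z: True, g: True, d: False}
  {z: True, g: False, d: False}
  {g: True, z: False, d: False}


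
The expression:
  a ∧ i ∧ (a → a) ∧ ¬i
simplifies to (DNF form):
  False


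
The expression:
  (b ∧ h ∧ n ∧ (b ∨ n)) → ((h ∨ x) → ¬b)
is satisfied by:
  {h: False, n: False, b: False}
  {b: True, h: False, n: False}
  {n: True, h: False, b: False}
  {b: True, n: True, h: False}
  {h: True, b: False, n: False}
  {b: True, h: True, n: False}
  {n: True, h: True, b: False}


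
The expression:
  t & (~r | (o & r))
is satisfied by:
  {t: True, o: True, r: False}
  {t: True, o: False, r: False}
  {t: True, r: True, o: True}


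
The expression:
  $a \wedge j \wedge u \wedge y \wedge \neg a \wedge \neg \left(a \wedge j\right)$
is never true.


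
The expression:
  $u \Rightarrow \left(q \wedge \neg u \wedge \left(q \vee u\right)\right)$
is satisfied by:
  {u: False}


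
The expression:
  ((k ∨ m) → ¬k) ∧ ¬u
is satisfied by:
  {u: False, k: False}


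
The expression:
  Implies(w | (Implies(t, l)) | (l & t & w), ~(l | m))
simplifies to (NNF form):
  ~l & (t | ~m) & (~m | ~w)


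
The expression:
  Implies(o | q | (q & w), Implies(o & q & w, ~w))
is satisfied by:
  {w: False, q: False, o: False}
  {o: True, w: False, q: False}
  {q: True, w: False, o: False}
  {o: True, q: True, w: False}
  {w: True, o: False, q: False}
  {o: True, w: True, q: False}
  {q: True, w: True, o: False}


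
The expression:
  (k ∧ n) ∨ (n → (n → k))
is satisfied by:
  {k: True, n: False}
  {n: False, k: False}
  {n: True, k: True}


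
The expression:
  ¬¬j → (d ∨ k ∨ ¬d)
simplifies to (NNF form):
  True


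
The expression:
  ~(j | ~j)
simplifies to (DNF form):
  False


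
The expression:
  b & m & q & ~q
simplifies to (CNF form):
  False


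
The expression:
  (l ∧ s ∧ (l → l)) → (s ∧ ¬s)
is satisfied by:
  {l: False, s: False}
  {s: True, l: False}
  {l: True, s: False}


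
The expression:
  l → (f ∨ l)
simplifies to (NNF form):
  True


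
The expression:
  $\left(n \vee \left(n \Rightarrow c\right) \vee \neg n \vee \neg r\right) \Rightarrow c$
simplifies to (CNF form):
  $c$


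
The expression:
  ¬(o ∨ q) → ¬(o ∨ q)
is always true.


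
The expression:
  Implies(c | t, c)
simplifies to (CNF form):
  c | ~t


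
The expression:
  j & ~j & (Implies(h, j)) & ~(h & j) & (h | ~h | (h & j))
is never true.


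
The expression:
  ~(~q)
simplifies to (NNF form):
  q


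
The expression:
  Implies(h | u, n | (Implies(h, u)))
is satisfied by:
  {n: True, u: True, h: False}
  {n: True, h: False, u: False}
  {u: True, h: False, n: False}
  {u: False, h: False, n: False}
  {n: True, u: True, h: True}
  {n: True, h: True, u: False}
  {u: True, h: True, n: False}


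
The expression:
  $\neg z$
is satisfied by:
  {z: False}


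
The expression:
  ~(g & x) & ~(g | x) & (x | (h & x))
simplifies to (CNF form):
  False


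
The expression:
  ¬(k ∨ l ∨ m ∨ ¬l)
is never true.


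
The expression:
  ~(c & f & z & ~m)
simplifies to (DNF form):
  m | ~c | ~f | ~z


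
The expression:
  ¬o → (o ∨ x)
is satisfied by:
  {x: True, o: True}
  {x: True, o: False}
  {o: True, x: False}


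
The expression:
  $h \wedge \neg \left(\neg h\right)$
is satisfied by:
  {h: True}


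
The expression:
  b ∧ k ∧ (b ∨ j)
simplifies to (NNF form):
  b ∧ k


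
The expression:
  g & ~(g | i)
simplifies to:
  False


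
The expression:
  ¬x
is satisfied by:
  {x: False}


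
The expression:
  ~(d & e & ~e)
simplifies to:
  True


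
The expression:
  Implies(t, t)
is always true.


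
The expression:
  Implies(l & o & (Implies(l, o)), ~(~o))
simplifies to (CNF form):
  True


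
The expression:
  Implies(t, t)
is always true.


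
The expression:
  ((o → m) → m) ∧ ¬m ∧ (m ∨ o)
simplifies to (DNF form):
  o ∧ ¬m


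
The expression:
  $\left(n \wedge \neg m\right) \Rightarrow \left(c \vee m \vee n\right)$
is always true.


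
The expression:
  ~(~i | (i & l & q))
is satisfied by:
  {i: True, l: False, q: False}
  {q: True, i: True, l: False}
  {l: True, i: True, q: False}


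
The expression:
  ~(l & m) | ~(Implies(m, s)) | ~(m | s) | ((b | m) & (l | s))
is always true.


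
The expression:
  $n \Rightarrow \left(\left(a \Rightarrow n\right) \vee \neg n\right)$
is always true.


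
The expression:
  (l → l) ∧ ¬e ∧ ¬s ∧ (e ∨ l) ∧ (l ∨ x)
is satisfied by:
  {l: True, e: False, s: False}


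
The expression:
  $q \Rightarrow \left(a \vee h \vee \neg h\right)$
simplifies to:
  $\text{True}$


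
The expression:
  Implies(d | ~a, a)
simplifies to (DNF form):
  a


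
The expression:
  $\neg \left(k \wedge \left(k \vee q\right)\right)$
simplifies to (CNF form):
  $\neg k$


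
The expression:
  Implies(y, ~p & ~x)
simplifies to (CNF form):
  (~p | ~y) & (~x | ~y)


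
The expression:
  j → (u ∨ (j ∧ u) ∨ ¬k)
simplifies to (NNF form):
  u ∨ ¬j ∨ ¬k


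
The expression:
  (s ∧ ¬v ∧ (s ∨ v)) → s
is always true.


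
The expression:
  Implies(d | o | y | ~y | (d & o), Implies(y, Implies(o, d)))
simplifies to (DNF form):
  d | ~o | ~y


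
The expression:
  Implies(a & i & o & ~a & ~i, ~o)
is always true.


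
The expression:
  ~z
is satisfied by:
  {z: False}


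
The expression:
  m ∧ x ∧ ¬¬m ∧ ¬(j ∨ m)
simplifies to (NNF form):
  False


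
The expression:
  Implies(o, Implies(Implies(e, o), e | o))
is always true.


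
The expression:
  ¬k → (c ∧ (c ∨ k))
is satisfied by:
  {k: True, c: True}
  {k: True, c: False}
  {c: True, k: False}


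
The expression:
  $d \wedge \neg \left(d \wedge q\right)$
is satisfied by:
  {d: True, q: False}


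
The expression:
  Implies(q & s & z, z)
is always true.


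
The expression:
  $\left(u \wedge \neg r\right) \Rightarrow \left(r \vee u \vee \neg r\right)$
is always true.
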